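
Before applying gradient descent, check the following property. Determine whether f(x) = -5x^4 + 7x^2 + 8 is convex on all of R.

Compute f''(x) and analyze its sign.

f(x) = -5x^4 + 7x^2 + 8
f'(x) = -20x^3 + 14x
f''(x) = -60x^2 + 14
f''(x) = -60x^2 + 14 -> -inf as |x| -> inf
Therefore, f is not globally convex on R.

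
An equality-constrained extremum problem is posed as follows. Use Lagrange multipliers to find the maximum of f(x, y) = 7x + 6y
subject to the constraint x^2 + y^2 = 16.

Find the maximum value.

Set up Lagrange conditions: grad f = lambda * grad g
  7 = 2*lambda*x
  6 = 2*lambda*y
From these: x/y = 7/6, so x = 7t, y = 6t for some t.
Substitute into constraint: (7t)^2 + (6t)^2 = 16
  t^2 * 85 = 16
  t = sqrt(16/85)
Maximum = 7*x + 6*y = (7^2 + 6^2)*t = 85 * sqrt(16/85) = sqrt(1360)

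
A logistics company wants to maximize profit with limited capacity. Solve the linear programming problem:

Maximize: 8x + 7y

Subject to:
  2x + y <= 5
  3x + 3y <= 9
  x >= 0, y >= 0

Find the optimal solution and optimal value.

Feasible vertices: (0, 0), (0, 3), (2, 1), (5/2, 0)
Objective 8x + 7y at each:
  (0, 0): 0
  (0, 3): 21
  (2, 1): 23
  (5/2, 0): 20
Maximum is 23 at (2, 1).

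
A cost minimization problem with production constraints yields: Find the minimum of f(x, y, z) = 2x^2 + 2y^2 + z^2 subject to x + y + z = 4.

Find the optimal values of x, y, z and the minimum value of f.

Using Lagrange multipliers on f = 2x^2 + 2y^2 + z^2 with constraint x + y + z = 4:
Conditions: 2*2*x = lambda, 2*2*y = lambda, 2*1*z = lambda
So x = lambda/4, y = lambda/4, z = lambda/2
Substituting into constraint: lambda * (1) = 4
lambda = 4
x = 1, y = 1, z = 2
Minimum value = 8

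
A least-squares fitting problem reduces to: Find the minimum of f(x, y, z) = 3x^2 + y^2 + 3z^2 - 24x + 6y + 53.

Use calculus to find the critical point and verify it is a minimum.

f(x,y,z) = 3x^2 + y^2 + 3z^2 - 24x + 6y + 53
df/dx = 6x + (-24) = 0 => x = 4
df/dy = 2y + (6) = 0 => y = -3
df/dz = 6z + (0) = 0 => z = 0
f(4,-3,0) = 3*(4)^2 + 1*(-3)^2 + 3*(0)^2 + -24*(4) + 6*(-3) + 53 = -4
Hessian is diagonal with entries 6, 2, 6 > 0, confirmed minimum.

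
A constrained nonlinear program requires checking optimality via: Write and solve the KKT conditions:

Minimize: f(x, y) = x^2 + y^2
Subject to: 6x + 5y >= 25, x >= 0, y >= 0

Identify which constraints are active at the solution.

KKT conditions for min x^2 + y^2 s.t. 6x + 5y >= 25, x >= 0, y >= 0:
Stationarity: 2x = mu*6 + mu_x, 2y = mu*5 + mu_y, with mu, mu_x, mu_y >= 0
Complementary slackness: mu*(6x + 5y - 25) = 0, mu_x*x = 0, mu_y*y = 0
(0, 0) is infeasible (6*0 + 5*0 < 25), so if mu = 0 stationarity would force x = mu_x/2 >= 0, y = mu_y/2 >= 0 with mu_x*x = mu_y*y = 0, i.e. x = y = 0: contradiction. Hence mu > 0 and 6x + 5y = 25 is active.
Try x > 0, y > 0 (so mu_x = mu_y = 0): x = 6*mu/2, y = 5*mu/2
Substitute: 6*(6*mu/2) + 5*(5*mu/2) = 25
  mu*61/2 = 25 => mu = 50/61
x* = 150/61 > 0, y* = 125/61 > 0, consistent with mu_x = mu_y = 0.
f is convex and the constraints are linear, so this KKT point is the global minimum.
f* = 625/61
Active constraints: 6x + 5y >= 25 (holds with equality, mu = 50/61 > 0); x >= 0 and y >= 0 are inactive (mu_x = mu_y = 0).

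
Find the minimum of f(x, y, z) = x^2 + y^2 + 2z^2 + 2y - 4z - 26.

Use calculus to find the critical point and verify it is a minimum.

f(x,y,z) = x^2 + y^2 + 2z^2 + 2y - 4z - 26
df/dx = 2x + (0) = 0 => x = 0
df/dy = 2y + (2) = 0 => y = -1
df/dz = 4z + (-4) = 0 => z = 1
f(0,-1,1) = 1*(0)^2 + 1*(-1)^2 + 2*(1)^2 + 2*(-1) + -4*(1) + -26 = -29
Hessian is diagonal with entries 2, 2, 4 > 0, confirmed minimum.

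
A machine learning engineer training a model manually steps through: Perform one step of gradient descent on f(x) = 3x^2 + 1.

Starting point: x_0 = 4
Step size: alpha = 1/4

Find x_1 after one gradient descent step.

f(x) = 3x^2 + 1
f'(x) = 6x + 0
f'(4) = 6*4 + (0) = 24
x_1 = x_0 - alpha * f'(x_0) = 4 - 1/4 * 24 = -2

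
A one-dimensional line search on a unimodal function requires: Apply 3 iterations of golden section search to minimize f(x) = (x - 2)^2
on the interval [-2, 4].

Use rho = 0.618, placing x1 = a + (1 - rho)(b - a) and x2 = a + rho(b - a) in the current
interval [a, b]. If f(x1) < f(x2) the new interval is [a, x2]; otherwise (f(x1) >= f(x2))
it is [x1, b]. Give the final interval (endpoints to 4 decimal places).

Golden section search for min of f(x) = (x - 2)^2 on [-2, 4].
Each step: x1 = a + (1 - rho)(b - a), x2 = a + rho(b - a); if f(x1) < f(x2) keep [a, x2], otherwise keep [x1, b].
Step 1: [-2.0000, 4.0000], x1=0.2920 (f=2.9173), x2=1.7080 (f=0.0853); f(x1) > f(x2) => keep [0.2920, 4.0000]
Step 2: [0.2920, 4.0000], x1=1.7085 (f=0.0850), x2=2.5835 (f=0.3405); f(x1) < f(x2) => keep [0.2920, 2.5835]
Step 3: [0.2920, 2.5835], x1=1.1674 (f=0.6933), x2=1.7082 (f=0.0852); f(x1) > f(x2) => keep [1.1674, 2.5835]
Final interval: [1.1674, 2.5835]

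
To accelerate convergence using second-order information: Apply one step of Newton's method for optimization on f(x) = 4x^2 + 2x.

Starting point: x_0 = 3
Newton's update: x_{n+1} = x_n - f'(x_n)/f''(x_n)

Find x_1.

f(x) = 4x^2 + 2x
f'(x) = 8x + (2), f''(x) = 8
Newton step: x_1 = x_0 - f'(x_0)/f''(x_0)
f'(3) = 26
x_1 = 3 - 26/8 = -1/4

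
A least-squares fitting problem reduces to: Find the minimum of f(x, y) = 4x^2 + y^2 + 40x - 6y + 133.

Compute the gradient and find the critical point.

f(x,y) = 4x^2 + y^2 + 40x - 6y + 133
df/dx = 8x + (40) = 0  =>  x = -5
df/dy = 2y + (-6) = 0  =>  y = 3
f(-5, 3) = 4*(-5)^2 + 1*(3)^2 + 40*(-5) + -6*(3) + 133 = 24
Hessian is diagonal with entries 8, 2 > 0, so this is a minimum.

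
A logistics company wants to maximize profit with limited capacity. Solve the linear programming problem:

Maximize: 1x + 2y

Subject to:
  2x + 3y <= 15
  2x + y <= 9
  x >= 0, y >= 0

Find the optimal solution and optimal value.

Feasible vertices: (0, 0), (0, 5), (3, 3), (9/2, 0)
Objective 1x + 2y at each:
  (0, 0): 0
  (0, 5): 10
  (3, 3): 9
  (9/2, 0): 9/2
Maximum is 10 at (0, 5).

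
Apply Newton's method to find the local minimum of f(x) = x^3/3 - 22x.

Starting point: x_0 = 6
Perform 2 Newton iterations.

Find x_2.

f(x) = x^3/3 - 22x
f'(x) = x^2 - 22, f''(x) = 2x
Newton update: x_{n+1} = x_n - (x_n^2 - 22)/(2*x_n)
Step 1: x_0 = 6, f'=14, f''=12, x_1 = 29/6
Step 2: x_1 = 29/6, f'=49/36, f''=29/3, x_2 = 1633/348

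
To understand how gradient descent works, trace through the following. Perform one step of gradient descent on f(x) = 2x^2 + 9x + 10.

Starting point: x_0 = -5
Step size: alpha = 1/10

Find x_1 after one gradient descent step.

f(x) = 2x^2 + 9x + 10
f'(x) = 4x + 9
f'(-5) = 4*-5 + (9) = -11
x_1 = x_0 - alpha * f'(x_0) = -5 - 1/10 * -11 = -39/10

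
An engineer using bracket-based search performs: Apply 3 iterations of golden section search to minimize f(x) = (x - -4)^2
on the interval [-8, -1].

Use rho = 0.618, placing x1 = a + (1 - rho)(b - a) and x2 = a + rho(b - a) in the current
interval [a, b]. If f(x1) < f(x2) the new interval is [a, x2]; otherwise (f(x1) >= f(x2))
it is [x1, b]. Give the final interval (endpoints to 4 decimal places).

Golden section search for min of f(x) = (x - -4)^2 on [-8, -1].
Each step: x1 = a + (1 - rho)(b - a), x2 = a + rho(b - a); if f(x1) < f(x2) keep [a, x2], otherwise keep [x1, b].
Step 1: [-8.0000, -1.0000], x1=-5.3260 (f=1.7583), x2=-3.6740 (f=0.1063); f(x1) > f(x2) => keep [-5.3260, -1.0000]
Step 2: [-5.3260, -1.0000], x1=-3.6735 (f=0.1066), x2=-2.6525 (f=1.8157); f(x1) < f(x2) => keep [-5.3260, -2.6525]
Step 3: [-5.3260, -2.6525], x1=-4.3047 (f=0.0929), x2=-3.6738 (f=0.1064); f(x1) < f(x2) => keep [-5.3260, -3.6738]
Final interval: [-5.3260, -3.6738]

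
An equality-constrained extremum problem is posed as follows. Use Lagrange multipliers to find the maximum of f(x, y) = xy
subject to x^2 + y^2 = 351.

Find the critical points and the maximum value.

Lagrange conditions: y = 2*lambda*x and x = 2*lambda*y
If x = 0 then y = 0, violating the constraint, so x, y != 0.
Dividing: y/x = x/y => x^2 = y^2 => y = x or y = -x
Constraint: 2x^2 = 351 => x^2 = 351/2 => x = +/-sqrt(351/2)
Critical points: (sqrt(351/2), sqrt(351/2)), (-sqrt(351/2), -sqrt(351/2)), (sqrt(351/2), -sqrt(351/2)), (-sqrt(351/2), sqrt(351/2))
  y = x:  xy = x^2 = 351/2  at (sqrt(351/2), sqrt(351/2)) and (-sqrt(351/2), -sqrt(351/2))
  y = -x: xy = -x^2 = -351/2 at (sqrt(351/2), -sqrt(351/2)) and (-sqrt(351/2), sqrt(351/2))
Maximum xy = 351/2 at (sqrt(351/2), sqrt(351/2)) and (-sqrt(351/2), -sqrt(351/2))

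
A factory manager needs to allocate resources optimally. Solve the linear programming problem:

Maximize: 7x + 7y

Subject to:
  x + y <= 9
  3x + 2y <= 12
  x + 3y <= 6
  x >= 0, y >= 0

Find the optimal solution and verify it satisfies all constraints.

Feasible vertices: (0, 0), (0, 2), (24/7, 6/7), (4, 0)
Objective 7x + 7y at each vertex:
  (0, 0): 0
  (0, 2): 14
  (24/7, 6/7): 30
  (4, 0): 28
Maximum is 30 at (24/7, 6/7).
Verify constraints at (x, y) = (24/7, 6/7):
  1*(24/7) + 1*(6/7) = 30/7 <= 9
  3*(24/7) + 2*(6/7) = 12 <= 12 (active)
  1*(24/7) + 3*(6/7) = 6 <= 6 (active)
  x = 24/7 >= 0, y = 6/7 >= 0. All constraints satisfied.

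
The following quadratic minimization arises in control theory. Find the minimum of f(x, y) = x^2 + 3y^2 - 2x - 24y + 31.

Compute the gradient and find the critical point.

f(x,y) = x^2 + 3y^2 - 2x - 24y + 31
df/dx = 2x + (-2) = 0  =>  x = 1
df/dy = 6y + (-24) = 0  =>  y = 4
f(1, 4) = 1*(1)^2 + 3*(4)^2 + -2*(1) + -24*(4) + 31 = -18
Hessian is diagonal with entries 2, 6 > 0, so this is a minimum.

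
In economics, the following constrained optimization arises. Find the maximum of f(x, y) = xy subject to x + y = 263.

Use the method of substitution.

Substitute y = 263 - x into f(x,y) = xy:
g(x) = x(263 - x) = 263x - x^2
g'(x) = 263 - 2x = 0  =>  x = 263/2
y = 263 - 263/2 = 263/2
Maximum value = (263/2) * (263/2) = 69169/4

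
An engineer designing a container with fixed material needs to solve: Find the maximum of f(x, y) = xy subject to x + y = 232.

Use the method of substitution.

Substitute y = 232 - x into f(x,y) = xy:
g(x) = x(232 - x) = 232x - x^2
g'(x) = 232 - 2x = 0  =>  x = 116
y = 232 - 116 = 116
Maximum value = 116 * 116 = 13456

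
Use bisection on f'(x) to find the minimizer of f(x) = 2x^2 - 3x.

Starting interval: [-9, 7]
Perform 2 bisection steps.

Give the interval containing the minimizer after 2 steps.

Finding critical point of f(x) = 2x^2 - 3x using bisection on f'(x) = 4x + -3.
f'(x) = 0 when x = 3/4.
Starting interval: [-9, 7]
Step 1: mid = -1, f'(mid) = -7, new interval = [-1, 7]
Step 2: mid = 3, f'(mid) = 9, new interval = [-1, 3]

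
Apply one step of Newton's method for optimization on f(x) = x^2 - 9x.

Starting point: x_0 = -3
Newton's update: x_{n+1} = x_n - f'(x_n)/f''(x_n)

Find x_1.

f(x) = x^2 - 9x
f'(x) = 2x + (-9), f''(x) = 2
Newton step: x_1 = x_0 - f'(x_0)/f''(x_0)
f'(-3) = -15
x_1 = -3 - -15/2 = 9/2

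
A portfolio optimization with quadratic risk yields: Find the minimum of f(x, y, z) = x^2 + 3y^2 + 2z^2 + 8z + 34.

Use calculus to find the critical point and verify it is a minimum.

f(x,y,z) = x^2 + 3y^2 + 2z^2 + 8z + 34
df/dx = 2x + (0) = 0 => x = 0
df/dy = 6y + (0) = 0 => y = 0
df/dz = 4z + (8) = 0 => z = -2
f(0,0,-2) = 1*(0)^2 + 3*(0)^2 + 2*(-2)^2 + 8*(-2) + 34 = 26
Hessian is diagonal with entries 2, 6, 4 > 0, confirmed minimum.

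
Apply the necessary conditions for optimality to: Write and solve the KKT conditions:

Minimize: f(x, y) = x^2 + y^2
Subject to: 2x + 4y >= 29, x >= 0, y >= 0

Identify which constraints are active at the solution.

KKT conditions for min x^2 + y^2 s.t. 2x + 4y >= 29, x >= 0, y >= 0:
Stationarity: 2x = mu*2 + mu_x, 2y = mu*4 + mu_y, with mu, mu_x, mu_y >= 0
Complementary slackness: mu*(2x + 4y - 29) = 0, mu_x*x = 0, mu_y*y = 0
(0, 0) is infeasible (2*0 + 4*0 < 29), so if mu = 0 stationarity would force x = mu_x/2 >= 0, y = mu_y/2 >= 0 with mu_x*x = mu_y*y = 0, i.e. x = y = 0: contradiction. Hence mu > 0 and 2x + 4y = 29 is active.
Try x > 0, y > 0 (so mu_x = mu_y = 0): x = 2*mu/2, y = 4*mu/2
Substitute: 2*(2*mu/2) + 4*(4*mu/2) = 29
  mu*20/2 = 29 => mu = 29/10
x* = 29/10 > 0, y* = 29/5 > 0, consistent with mu_x = mu_y = 0.
f is convex and the constraints are linear, so this KKT point is the global minimum.
f* = 841/20
Active constraints: 2x + 4y >= 29 (holds with equality, mu = 29/10 > 0); x >= 0 and y >= 0 are inactive (mu_x = mu_y = 0).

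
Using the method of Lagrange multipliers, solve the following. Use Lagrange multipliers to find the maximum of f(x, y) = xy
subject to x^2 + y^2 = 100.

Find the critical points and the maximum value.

Lagrange conditions: y = 2*lambda*x and x = 2*lambda*y
If x = 0 then y = 0, violating the constraint, so x, y != 0.
Dividing: y/x = x/y => x^2 = y^2 => y = x or y = -x
Constraint: 2x^2 = 100 => x^2 = 50 => x = +/-sqrt(50)
Critical points: (sqrt(50), sqrt(50)), (-sqrt(50), -sqrt(50)), (sqrt(50), -sqrt(50)), (-sqrt(50), sqrt(50))
  y = x:  xy = x^2 = 50  at (sqrt(50), sqrt(50)) and (-sqrt(50), -sqrt(50))
  y = -x: xy = -x^2 = -50 at (sqrt(50), -sqrt(50)) and (-sqrt(50), sqrt(50))
Maximum xy = 50 at (sqrt(50), sqrt(50)) and (-sqrt(50), -sqrt(50))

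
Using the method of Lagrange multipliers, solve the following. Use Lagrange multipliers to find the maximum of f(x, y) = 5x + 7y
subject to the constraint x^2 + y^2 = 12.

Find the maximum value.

Set up Lagrange conditions: grad f = lambda * grad g
  5 = 2*lambda*x
  7 = 2*lambda*y
From these: x/y = 5/7, so x = 5t, y = 7t for some t.
Substitute into constraint: (5t)^2 + (7t)^2 = 12
  t^2 * 74 = 12
  t = sqrt(12/74)
Maximum = 5*x + 7*y = (5^2 + 7^2)*t = 74 * sqrt(12/74) = sqrt(888)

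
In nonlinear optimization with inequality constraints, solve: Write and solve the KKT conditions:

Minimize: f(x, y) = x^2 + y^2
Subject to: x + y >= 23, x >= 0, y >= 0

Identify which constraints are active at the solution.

KKT conditions for min x^2 + y^2 s.t. 1x + 1y >= 23, x >= 0, y >= 0:
Stationarity: 2x = mu*1 + mu_x, 2y = mu*1 + mu_y, with mu, mu_x, mu_y >= 0
Complementary slackness: mu*(x + y - 23) = 0, mu_x*x = 0, mu_y*y = 0
(0, 0) is infeasible (1*0 + 1*0 < 23), so if mu = 0 stationarity would force x = mu_x/2 >= 0, y = mu_y/2 >= 0 with mu_x*x = mu_y*y = 0, i.e. x = y = 0: contradiction. Hence mu > 0 and x + y = 23 is active.
Try x > 0, y > 0 (so mu_x = mu_y = 0): x = 1*mu/2, y = 1*mu/2
Substitute: 1*(1*mu/2) + 1*(1*mu/2) = 23
  mu*2/2 = 23 => mu = 23
x* = 23/2 > 0, y* = 23/2 > 0, consistent with mu_x = mu_y = 0.
f is convex and the constraints are linear, so this KKT point is the global minimum.
f* = 529/2
Active constraints: x + y >= 23 (holds with equality, mu = 23 > 0); x >= 0 and y >= 0 are inactive (mu_x = mu_y = 0).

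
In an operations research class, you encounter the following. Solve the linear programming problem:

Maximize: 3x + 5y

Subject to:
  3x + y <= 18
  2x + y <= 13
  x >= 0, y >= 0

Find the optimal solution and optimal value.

Feasible vertices: (0, 0), (0, 13), (5, 3), (6, 0)
Objective 3x + 5y at each:
  (0, 0): 0
  (0, 13): 65
  (5, 3): 30
  (6, 0): 18
Maximum is 65 at (0, 13).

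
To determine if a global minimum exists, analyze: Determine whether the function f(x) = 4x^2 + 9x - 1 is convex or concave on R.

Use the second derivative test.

f(x) = 4x^2 + 9x - 1
f'(x) = 8x + 9
f''(x) = 8
Since f''(x) = 8 > 0 for all x, f is convex on R.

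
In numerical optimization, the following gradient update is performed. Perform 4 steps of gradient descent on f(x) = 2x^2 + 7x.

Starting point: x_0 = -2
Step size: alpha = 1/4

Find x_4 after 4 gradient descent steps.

f(x) = 2x^2 + 7x, f'(x) = 4x + (7)
Step 1: f'(-2) = -1, x_1 = -2 - 1/4 * -1 = -7/4
Step 2: f'(-7/4) = 0, x_2 = -7/4 - 1/4 * 0 = -7/4
Step 3: f'(-7/4) = 0, x_3 = -7/4 - 1/4 * 0 = -7/4
Step 4: f'(-7/4) = 0, x_4 = -7/4 - 1/4 * 0 = -7/4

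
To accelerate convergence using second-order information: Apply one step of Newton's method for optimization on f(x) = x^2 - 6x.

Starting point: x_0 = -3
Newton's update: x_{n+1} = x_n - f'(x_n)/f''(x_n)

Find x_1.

f(x) = x^2 - 6x
f'(x) = 2x + (-6), f''(x) = 2
Newton step: x_1 = x_0 - f'(x_0)/f''(x_0)
f'(-3) = -12
x_1 = -3 - -12/2 = 3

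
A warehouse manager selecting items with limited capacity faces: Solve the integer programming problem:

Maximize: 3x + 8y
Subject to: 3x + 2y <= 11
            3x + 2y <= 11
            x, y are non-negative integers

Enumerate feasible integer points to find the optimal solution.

Constraint 1: 3x + 2y <= 11
Constraint 2: 3x + 2y <= 11
Feasible x range (need y >= 0): 0 <= x <= min(11/3, 11/3) => x in {0, ..., 3}.
Enumerate feasible integer points row by row (the coefficient of y is 8 > 0, so for each x the largest feasible y gives the best value):
  x = 0: y <= min((11 - 3*0)/2, (11 - 3*0)/2) => y in {0, ..., 5}; best 3*0 + 8*5 = 40
  x = 1: y <= min((11 - 3*1)/2, (11 - 3*1)/2) => y in {0, ..., 4}; best 3*1 + 8*4 = 35
  x = 2: y <= min((11 - 3*2)/2, (11 - 3*2)/2) => y in {0, ..., 2}; best 3*2 + 8*2 = 22
  x = 3: y <= min((11 - 3*3)/2, (11 - 3*3)/2) => y in {0, ..., 1}; best 3*3 + 8*1 = 17
The maximum 3x + 8y = 40 is achieved at x = 0, y = 5.
Check: 3*0 + 2*5 = 10 <= 11 and 3*0 + 2*5 = 10 <= 11.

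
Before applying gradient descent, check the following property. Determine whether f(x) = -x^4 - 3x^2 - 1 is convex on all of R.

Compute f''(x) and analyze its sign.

f(x) = -x^4 - 3x^2 - 1
f'(x) = -4x^3 + -6x
f''(x) = -12x^2 + -6
f''(x) = -12x^2 + -6 <= -6 < 0 for all x
Therefore, f is concave on R.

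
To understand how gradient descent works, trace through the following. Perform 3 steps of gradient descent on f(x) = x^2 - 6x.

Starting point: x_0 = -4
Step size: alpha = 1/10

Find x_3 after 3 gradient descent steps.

f(x) = x^2 - 6x, f'(x) = 2x + (-6)
Step 1: f'(-4) = -14, x_1 = -4 - 1/10 * -14 = -13/5
Step 2: f'(-13/5) = -56/5, x_2 = -13/5 - 1/10 * -56/5 = -37/25
Step 3: f'(-37/25) = -224/25, x_3 = -37/25 - 1/10 * -224/25 = -73/125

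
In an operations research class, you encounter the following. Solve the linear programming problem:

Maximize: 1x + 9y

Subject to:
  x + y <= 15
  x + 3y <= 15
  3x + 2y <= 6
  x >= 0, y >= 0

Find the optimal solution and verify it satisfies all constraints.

Feasible vertices: (0, 0), (0, 3), (2, 0)
Objective 1x + 9y at each vertex:
  (0, 0): 0
  (0, 3): 27
  (2, 0): 2
Maximum is 27 at (0, 3).
Verify constraints at (x, y) = (0, 3):
  1*0 + 1*3 = 3 <= 15
  1*0 + 3*3 = 9 <= 15
  3*0 + 2*3 = 6 <= 6 (active)
  x = 0 >= 0, y = 3 >= 0. All constraints satisfied.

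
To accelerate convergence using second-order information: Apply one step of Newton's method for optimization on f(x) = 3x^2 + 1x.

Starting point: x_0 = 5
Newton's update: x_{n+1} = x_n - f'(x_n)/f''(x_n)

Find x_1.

f(x) = 3x^2 + 1x
f'(x) = 6x + (1), f''(x) = 6
Newton step: x_1 = x_0 - f'(x_0)/f''(x_0)
f'(5) = 31
x_1 = 5 - 31/6 = -1/6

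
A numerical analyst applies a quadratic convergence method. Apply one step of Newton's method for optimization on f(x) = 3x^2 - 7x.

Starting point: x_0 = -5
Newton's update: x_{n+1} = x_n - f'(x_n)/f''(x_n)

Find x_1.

f(x) = 3x^2 - 7x
f'(x) = 6x + (-7), f''(x) = 6
Newton step: x_1 = x_0 - f'(x_0)/f''(x_0)
f'(-5) = -37
x_1 = -5 - -37/6 = 7/6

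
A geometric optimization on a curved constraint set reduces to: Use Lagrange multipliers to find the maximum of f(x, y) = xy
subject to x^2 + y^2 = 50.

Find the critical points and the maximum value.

Lagrange conditions: y = 2*lambda*x and x = 2*lambda*y
If x = 0 then y = 0, violating the constraint, so x, y != 0.
Dividing: y/x = x/y => x^2 = y^2 => y = x or y = -x
Constraint: 2x^2 = 50 => x^2 = 25 => x = +/-5
Critical points: (5, 5), (-5, -5), (5, -5), (-5, 5)
  y = x:  xy = x^2 = 25  at (5, 5) and (-5, -5)
  y = -x: xy = -x^2 = -25 at (5, -5) and (-5, 5)
Maximum xy = 25 at (5, 5) and (-5, -5)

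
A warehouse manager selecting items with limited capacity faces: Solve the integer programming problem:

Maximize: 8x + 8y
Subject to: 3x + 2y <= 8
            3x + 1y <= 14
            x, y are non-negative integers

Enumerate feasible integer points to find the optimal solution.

Constraint 1: 3x + 2y <= 8
Constraint 2: 3x + 1y <= 14
Feasible x range (need y >= 0): 0 <= x <= min(8/3, 14/3) => x in {0, ..., 2}.
Enumerate feasible integer points row by row (the coefficient of y is 8 > 0, so for each x the largest feasible y gives the best value):
  x = 0: y <= min((8 - 3*0)/2, (14 - 3*0)/1) => y in {0, ..., 4}; best 8*0 + 8*4 = 32
  x = 1: y <= min((8 - 3*1)/2, (14 - 3*1)/1) => y in {0, ..., 2}; best 8*1 + 8*2 = 24
  x = 2: y <= min((8 - 3*2)/2, (14 - 3*2)/1) => y in {0, ..., 1}; best 8*2 + 8*1 = 24
The maximum 8x + 8y = 32 is achieved at x = 0, y = 4.
Check: 3*0 + 2*4 = 8 <= 8 and 3*0 + 1*4 = 4 <= 14.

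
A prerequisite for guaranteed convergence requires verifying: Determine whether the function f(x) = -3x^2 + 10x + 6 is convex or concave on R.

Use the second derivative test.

f(x) = -3x^2 + 10x + 6
f'(x) = -6x + 10
f''(x) = -6
Since f''(x) = -6 < 0 for all x, f is concave on R.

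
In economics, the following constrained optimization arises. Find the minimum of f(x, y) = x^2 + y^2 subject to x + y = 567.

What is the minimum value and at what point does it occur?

Substitute y = 567 - x into f(x,y) = x^2 + y^2:
g(x) = x^2 + (567 - x)^2 = 2x^2 - 1134x + 321489
g'(x) = 4x - 1134 = 0  =>  x = 567/2
y = 567 - 567/2 = 567/2
Minimum value = (567/2)^2 + (567/2)^2 = 321489/2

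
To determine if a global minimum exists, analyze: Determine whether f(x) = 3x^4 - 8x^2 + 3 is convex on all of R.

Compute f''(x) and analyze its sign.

f(x) = 3x^4 - 8x^2 + 3
f'(x) = 12x^3 + -16x
f''(x) = 36x^2 + -16
f''(0) = -16 < 0, so not convex near x = 0
Therefore, f is not globally convex on R.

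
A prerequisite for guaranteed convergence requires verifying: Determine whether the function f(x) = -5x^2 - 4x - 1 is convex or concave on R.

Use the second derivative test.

f(x) = -5x^2 - 4x - 1
f'(x) = -10x - 4
f''(x) = -10
Since f''(x) = -10 < 0 for all x, f is concave on R.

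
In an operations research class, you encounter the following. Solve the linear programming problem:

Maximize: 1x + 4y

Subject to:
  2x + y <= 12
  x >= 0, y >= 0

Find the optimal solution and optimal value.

The feasible region has vertices at [(0, 0), (6, 0), (0, 12)].
Checking objective 1x + 4y at each vertex:
  (0, 0): 1*0 + 4*0 = 0
  (6, 0): 1*6 + 4*0 = 6
  (0, 12): 1*0 + 4*12 = 48
Maximum is 48 at (0, 12).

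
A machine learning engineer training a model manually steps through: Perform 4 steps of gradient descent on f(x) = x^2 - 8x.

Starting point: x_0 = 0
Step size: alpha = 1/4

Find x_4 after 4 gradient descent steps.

f(x) = x^2 - 8x, f'(x) = 2x + (-8)
Step 1: f'(0) = -8, x_1 = 0 - 1/4 * -8 = 2
Step 2: f'(2) = -4, x_2 = 2 - 1/4 * -4 = 3
Step 3: f'(3) = -2, x_3 = 3 - 1/4 * -2 = 7/2
Step 4: f'(7/2) = -1, x_4 = 7/2 - 1/4 * -1 = 15/4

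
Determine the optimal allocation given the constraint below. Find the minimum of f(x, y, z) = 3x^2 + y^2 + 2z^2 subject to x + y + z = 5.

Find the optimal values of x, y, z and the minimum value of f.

Using Lagrange multipliers on f = 3x^2 + y^2 + 2z^2 with constraint x + y + z = 5:
Conditions: 2*3*x = lambda, 2*1*y = lambda, 2*2*z = lambda
So x = lambda/6, y = lambda/2, z = lambda/4
Substituting into constraint: lambda * (11/12) = 5
lambda = 60/11
x = 10/11, y = 30/11, z = 15/11
Minimum value = 150/11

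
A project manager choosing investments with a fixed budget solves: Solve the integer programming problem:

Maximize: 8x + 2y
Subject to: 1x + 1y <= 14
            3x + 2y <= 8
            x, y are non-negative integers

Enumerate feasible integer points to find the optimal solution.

Constraint 1: 1x + 1y <= 14
Constraint 2: 3x + 2y <= 8
Feasible x range (need y >= 0): 0 <= x <= min(14/1, 8/3) => x in {0, ..., 2}.
Enumerate feasible integer points row by row (the coefficient of y is 2 > 0, so for each x the largest feasible y gives the best value):
  x = 0: y <= min((14 - 1*0)/1, (8 - 3*0)/2) => y in {0, ..., 4}; best 8*0 + 2*4 = 8
  x = 1: y <= min((14 - 1*1)/1, (8 - 3*1)/2) => y in {0, ..., 2}; best 8*1 + 2*2 = 12
  x = 2: y <= min((14 - 1*2)/1, (8 - 3*2)/2) => y in {0, ..., 1}; best 8*2 + 2*1 = 18
The maximum 8x + 2y = 18 is achieved at x = 2, y = 1.
Check: 1*2 + 1*1 = 3 <= 14 and 3*2 + 2*1 = 8 <= 8.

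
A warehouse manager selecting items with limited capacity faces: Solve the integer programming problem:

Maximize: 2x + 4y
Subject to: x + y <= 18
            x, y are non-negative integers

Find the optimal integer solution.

Objective: 2x + 4y, constraint: x + y <= 18
Coefficient of y is 4 > coefficient of x is 2, so allocate the entire budget to y.
Optimal: x = 0, y = 18, value = 72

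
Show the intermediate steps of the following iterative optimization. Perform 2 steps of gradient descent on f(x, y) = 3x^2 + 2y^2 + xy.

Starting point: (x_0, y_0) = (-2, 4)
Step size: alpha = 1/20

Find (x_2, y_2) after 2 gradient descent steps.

f(x,y) = 3x^2 + 2y^2 + xy
grad_x = 6x + 1y, grad_y = 4y + 1x
Step 1: grad = (-8, 14), (-8/5, 33/10)
Step 2: grad = (-63/10, 58/5), (-257/200, 68/25)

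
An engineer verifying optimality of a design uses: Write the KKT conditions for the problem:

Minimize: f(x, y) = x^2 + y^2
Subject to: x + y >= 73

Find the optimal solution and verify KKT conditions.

KKT conditions for min x^2 + y^2 s.t. x + y >= 73:
Stationarity: 2x = mu, 2y = mu
So x = y = mu/2.
Complementary slackness: mu*(x + y - 73) = 0
Primal feasibility: x + y >= 73; dual feasibility: mu >= 0
If mu = 0 then x = y = 0, but 0 + 0 < 73 is infeasible, so the constraint is active.
Constraint active: x + y = 2*(mu/2) = 73 => mu = 73
x = y = 73/2, f = 5329/2
Verify: stationarity 2*(73/2) = 73 = mu; primal 73/2 + 73/2 = 73 >= 73; dual mu = 73 >= 0; complementary slackness 73*(73 - 73) = 0. All KKT conditions hold.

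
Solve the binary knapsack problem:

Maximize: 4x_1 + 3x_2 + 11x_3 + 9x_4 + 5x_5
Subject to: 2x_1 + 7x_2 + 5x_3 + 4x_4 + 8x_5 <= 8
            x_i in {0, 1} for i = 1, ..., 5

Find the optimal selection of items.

Items: item 1 (v=4, w=2), item 2 (v=3, w=7), item 3 (v=11, w=5), item 4 (v=9, w=4), item 5 (v=5, w=8)
Capacity: 8
Checking all 32 subsets (w = total weight, v = total value):
  {}: w = 0, v = 0
  {1}: w = 2, v = 4
  {2}: w = 7, v = 3
  {3}: w = 5, v = 11
  {4}: w = 4, v = 9
  {5}: w = 8, v = 5
  {1, 2}: w = 9 > 8, infeasible
  {1, 3}: w = 7, v = 15
  {1, 4}: w = 6, v = 13
  {1, 5}: w = 10 > 8, infeasible
  {2, 3}: w = 12 > 8, infeasible
  {2, 4}: w = 11 > 8, infeasible
  {2, 5}: w = 15 > 8, infeasible
  {3, 4}: w = 9 > 8, infeasible
  {3, 5}: w = 13 > 8, infeasible
  {4, 5}: w = 12 > 8, infeasible
  {1, 2, 3}: w = 14 > 8, infeasible
  {1, 2, 4}: w = 13 > 8, infeasible
  {1, 2, 5}: w = 17 > 8, infeasible
  {1, 3, 4}: w = 11 > 8, infeasible
  {1, 3, 5}: w = 15 > 8, infeasible
  {1, 4, 5}: w = 14 > 8, infeasible
  {2, 3, 4}: w = 16 > 8, infeasible
  {2, 3, 5}: w = 20 > 8, infeasible
  {2, 4, 5}: w = 19 > 8, infeasible
  {3, 4, 5}: w = 17 > 8, infeasible
  {1, 2, 3, 4}: w = 18 > 8, infeasible
  {1, 2, 3, 5}: w = 22 > 8, infeasible
  {1, 2, 4, 5}: w = 21 > 8, infeasible
  {1, 3, 4, 5}: w = 19 > 8, infeasible
  {2, 3, 4, 5}: w = 24 > 8, infeasible
  {1, 2, 3, 4, 5}: w = 26 > 8, infeasible
Best feasible subset: items [1, 3]
Total weight: 7 <= 8, total value: 15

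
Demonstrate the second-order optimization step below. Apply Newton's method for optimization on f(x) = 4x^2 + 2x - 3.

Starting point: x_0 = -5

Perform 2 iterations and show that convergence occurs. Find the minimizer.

f(x) = 4x^2 + 2x - 3, f'(x) = 8x + (2), f''(x) = 8
Step 1: f'(-5) = -38, x_1 = -5 - -38/8 = -1/4
Step 2: f'(-1/4) = 0, x_2 = -1/4 (converged)
Newton's method converges in 1 step for quadratics.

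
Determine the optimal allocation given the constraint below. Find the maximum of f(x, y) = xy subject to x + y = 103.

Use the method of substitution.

Substitute y = 103 - x into f(x,y) = xy:
g(x) = x(103 - x) = 103x - x^2
g'(x) = 103 - 2x = 0  =>  x = 103/2
y = 103 - 103/2 = 103/2
Maximum value = (103/2) * (103/2) = 10609/4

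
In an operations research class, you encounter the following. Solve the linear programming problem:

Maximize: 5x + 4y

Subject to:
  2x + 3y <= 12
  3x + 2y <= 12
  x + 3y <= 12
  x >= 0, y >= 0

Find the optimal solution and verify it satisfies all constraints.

Feasible vertices: (0, 0), (0, 4), (12/5, 12/5), (4, 0)
Objective 5x + 4y at each vertex:
  (0, 0): 0
  (0, 4): 16
  (12/5, 12/5): 108/5
  (4, 0): 20
Maximum is 108/5 at (12/5, 12/5).
Verify constraints at (x, y) = (12/5, 12/5):
  2*(12/5) + 3*(12/5) = 12 <= 12 (active)
  3*(12/5) + 2*(12/5) = 12 <= 12 (active)
  1*(12/5) + 3*(12/5) = 48/5 <= 12
  x = 12/5 >= 0, y = 12/5 >= 0. All constraints satisfied.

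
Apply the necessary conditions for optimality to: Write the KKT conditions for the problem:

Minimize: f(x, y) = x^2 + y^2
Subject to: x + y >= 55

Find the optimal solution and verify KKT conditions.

KKT conditions for min x^2 + y^2 s.t. x + y >= 55:
Stationarity: 2x = mu, 2y = mu
So x = y = mu/2.
Complementary slackness: mu*(x + y - 55) = 0
Primal feasibility: x + y >= 55; dual feasibility: mu >= 0
If mu = 0 then x = y = 0, but 0 + 0 < 55 is infeasible, so the constraint is active.
Constraint active: x + y = 2*(mu/2) = 55 => mu = 55
x = y = 55/2, f = 3025/2
Verify: stationarity 2*(55/2) = 55 = mu; primal 55/2 + 55/2 = 55 >= 55; dual mu = 55 >= 0; complementary slackness 55*(55 - 55) = 0. All KKT conditions hold.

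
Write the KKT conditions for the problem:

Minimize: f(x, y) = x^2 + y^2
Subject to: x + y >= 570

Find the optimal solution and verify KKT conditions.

KKT conditions for min x^2 + y^2 s.t. x + y >= 570:
Stationarity: 2x = mu, 2y = mu
So x = y = mu/2.
Complementary slackness: mu*(x + y - 570) = 0
Primal feasibility: x + y >= 570; dual feasibility: mu >= 0
If mu = 0 then x = y = 0, but 0 + 0 < 570 is infeasible, so the constraint is active.
Constraint active: x + y = 2*(mu/2) = 570 => mu = 570
x = y = 285, f = 162450
Verify: stationarity 2*285 = 570 = mu; primal 285 + 285 = 570 >= 570; dual mu = 570 >= 0; complementary slackness 570*(570 - 570) = 0. All KKT conditions hold.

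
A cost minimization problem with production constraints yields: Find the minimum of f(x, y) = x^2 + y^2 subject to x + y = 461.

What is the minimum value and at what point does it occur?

Substitute y = 461 - x into f(x,y) = x^2 + y^2:
g(x) = x^2 + (461 - x)^2 = 2x^2 - 922x + 212521
g'(x) = 4x - 922 = 0  =>  x = 461/2
y = 461 - 461/2 = 461/2
Minimum value = (461/2)^2 + (461/2)^2 = 212521/2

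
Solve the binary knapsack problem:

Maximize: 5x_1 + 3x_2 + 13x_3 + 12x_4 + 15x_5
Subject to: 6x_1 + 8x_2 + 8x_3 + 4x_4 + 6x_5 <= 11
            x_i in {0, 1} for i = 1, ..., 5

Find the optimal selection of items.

Items: item 1 (v=5, w=6), item 2 (v=3, w=8), item 3 (v=13, w=8), item 4 (v=12, w=4), item 5 (v=15, w=6)
Capacity: 11
Checking all 32 subsets (w = total weight, v = total value):
  {}: w = 0, v = 0
  {1}: w = 6, v = 5
  {2}: w = 8, v = 3
  {3}: w = 8, v = 13
  {4}: w = 4, v = 12
  {5}: w = 6, v = 15
  {1, 2}: w = 14 > 11, infeasible
  {1, 3}: w = 14 > 11, infeasible
  {1, 4}: w = 10, v = 17
  {1, 5}: w = 12 > 11, infeasible
  {2, 3}: w = 16 > 11, infeasible
  {2, 4}: w = 12 > 11, infeasible
  {2, 5}: w = 14 > 11, infeasible
  {3, 4}: w = 12 > 11, infeasible
  {3, 5}: w = 14 > 11, infeasible
  {4, 5}: w = 10, v = 27
  {1, 2, 3}: w = 22 > 11, infeasible
  {1, 2, 4}: w = 18 > 11, infeasible
  {1, 2, 5}: w = 20 > 11, infeasible
  {1, 3, 4}: w = 18 > 11, infeasible
  {1, 3, 5}: w = 20 > 11, infeasible
  {1, 4, 5}: w = 16 > 11, infeasible
  {2, 3, 4}: w = 20 > 11, infeasible
  {2, 3, 5}: w = 22 > 11, infeasible
  {2, 4, 5}: w = 18 > 11, infeasible
  {3, 4, 5}: w = 18 > 11, infeasible
  {1, 2, 3, 4}: w = 26 > 11, infeasible
  {1, 2, 3, 5}: w = 28 > 11, infeasible
  {1, 2, 4, 5}: w = 24 > 11, infeasible
  {1, 3, 4, 5}: w = 24 > 11, infeasible
  {2, 3, 4, 5}: w = 26 > 11, infeasible
  {1, 2, 3, 4, 5}: w = 32 > 11, infeasible
Best feasible subset: items [4, 5]
Total weight: 10 <= 11, total value: 27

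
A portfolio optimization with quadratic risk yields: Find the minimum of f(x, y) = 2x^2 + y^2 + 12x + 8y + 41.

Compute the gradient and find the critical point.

f(x,y) = 2x^2 + y^2 + 12x + 8y + 41
df/dx = 4x + (12) = 0  =>  x = -3
df/dy = 2y + (8) = 0  =>  y = -4
f(-3, -4) = 2*(-3)^2 + 1*(-4)^2 + 12*(-3) + 8*(-4) + 41 = 7
Hessian is diagonal with entries 4, 2 > 0, so this is a minimum.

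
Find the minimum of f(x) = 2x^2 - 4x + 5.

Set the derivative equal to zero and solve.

f(x) = 2x^2 - 4x + 5
f'(x) = 4x + (-4) = 0
x = 4/4 = 1
f(1) = 3
Since f''(x) = 4 > 0, this is a minimum.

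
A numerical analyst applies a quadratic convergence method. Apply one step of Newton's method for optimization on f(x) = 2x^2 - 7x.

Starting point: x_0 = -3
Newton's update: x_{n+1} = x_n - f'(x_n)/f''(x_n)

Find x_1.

f(x) = 2x^2 - 7x
f'(x) = 4x + (-7), f''(x) = 4
Newton step: x_1 = x_0 - f'(x_0)/f''(x_0)
f'(-3) = -19
x_1 = -3 - -19/4 = 7/4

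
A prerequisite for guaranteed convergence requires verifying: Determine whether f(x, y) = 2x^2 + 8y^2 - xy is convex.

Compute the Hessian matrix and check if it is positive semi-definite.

f(x,y) = 2x^2 + 8y^2 - xy
Hessian H = [[4, -1], [-1, 16]]
trace(H) = 20, det(H) = 63
Eigenvalues: (20 +/- sqrt(148)) / 2 = 16.08, 3.917
Since both eigenvalues > 0, f is convex.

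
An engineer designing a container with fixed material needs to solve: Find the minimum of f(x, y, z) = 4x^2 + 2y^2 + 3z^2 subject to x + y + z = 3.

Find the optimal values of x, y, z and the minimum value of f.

Using Lagrange multipliers on f = 4x^2 + 2y^2 + 3z^2 with constraint x + y + z = 3:
Conditions: 2*4*x = lambda, 2*2*y = lambda, 2*3*z = lambda
So x = lambda/8, y = lambda/4, z = lambda/6
Substituting into constraint: lambda * (13/24) = 3
lambda = 72/13
x = 9/13, y = 18/13, z = 12/13
Minimum value = 108/13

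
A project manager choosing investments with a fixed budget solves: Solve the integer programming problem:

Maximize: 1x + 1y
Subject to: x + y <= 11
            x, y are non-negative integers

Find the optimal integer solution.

Objective: 1x + 1y, constraint: x + y <= 11
Coefficient of x is 1 >= coefficient of y is 1, so allocate the entire budget to x.
Optimal: x = 11, y = 0, value = 11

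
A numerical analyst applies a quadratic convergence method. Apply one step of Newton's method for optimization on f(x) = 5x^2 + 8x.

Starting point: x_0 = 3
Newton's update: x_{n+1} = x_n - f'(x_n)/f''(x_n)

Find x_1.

f(x) = 5x^2 + 8x
f'(x) = 10x + (8), f''(x) = 10
Newton step: x_1 = x_0 - f'(x_0)/f''(x_0)
f'(3) = 38
x_1 = 3 - 38/10 = -4/5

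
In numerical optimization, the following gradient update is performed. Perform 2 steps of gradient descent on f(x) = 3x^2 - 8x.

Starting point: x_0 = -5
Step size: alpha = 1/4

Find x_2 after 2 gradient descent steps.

f(x) = 3x^2 - 8x, f'(x) = 6x + (-8)
Step 1: f'(-5) = -38, x_1 = -5 - 1/4 * -38 = 9/2
Step 2: f'(9/2) = 19, x_2 = 9/2 - 1/4 * 19 = -1/4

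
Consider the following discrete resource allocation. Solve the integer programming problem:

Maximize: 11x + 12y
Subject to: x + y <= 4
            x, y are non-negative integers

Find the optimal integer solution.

Objective: 11x + 12y, constraint: x + y <= 4
Coefficient of y is 12 > coefficient of x is 11, so allocate the entire budget to y.
Optimal: x = 0, y = 4, value = 48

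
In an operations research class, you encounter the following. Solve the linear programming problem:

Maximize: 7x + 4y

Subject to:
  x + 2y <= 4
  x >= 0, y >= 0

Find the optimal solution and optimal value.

The feasible region has vertices at [(0, 0), (4, 0), (0, 2)].
Checking objective 7x + 4y at each vertex:
  (0, 0): 7*0 + 4*0 = 0
  (4, 0): 7*4 + 4*0 = 28
  (0, 2): 7*0 + 4*2 = 8
Maximum is 28 at (4, 0).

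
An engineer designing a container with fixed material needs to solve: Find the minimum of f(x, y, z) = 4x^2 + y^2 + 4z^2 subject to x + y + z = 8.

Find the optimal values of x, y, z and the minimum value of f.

Using Lagrange multipliers on f = 4x^2 + y^2 + 4z^2 with constraint x + y + z = 8:
Conditions: 2*4*x = lambda, 2*1*y = lambda, 2*4*z = lambda
So x = lambda/8, y = lambda/2, z = lambda/8
Substituting into constraint: lambda * (3/4) = 8
lambda = 32/3
x = 4/3, y = 16/3, z = 4/3
Minimum value = 128/3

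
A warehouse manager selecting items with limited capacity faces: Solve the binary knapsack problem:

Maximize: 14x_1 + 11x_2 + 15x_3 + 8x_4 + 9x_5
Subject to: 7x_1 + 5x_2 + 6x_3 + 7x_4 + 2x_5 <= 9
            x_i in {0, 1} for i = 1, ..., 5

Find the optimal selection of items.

Items: item 1 (v=14, w=7), item 2 (v=11, w=5), item 3 (v=15, w=6), item 4 (v=8, w=7), item 5 (v=9, w=2)
Capacity: 9
Checking all 32 subsets (w = total weight, v = total value):
  {}: w = 0, v = 0
  {1}: w = 7, v = 14
  {2}: w = 5, v = 11
  {3}: w = 6, v = 15
  {4}: w = 7, v = 8
  {5}: w = 2, v = 9
  {1, 2}: w = 12 > 9, infeasible
  {1, 3}: w = 13 > 9, infeasible
  {1, 4}: w = 14 > 9, infeasible
  {1, 5}: w = 9, v = 23
  {2, 3}: w = 11 > 9, infeasible
  {2, 4}: w = 12 > 9, infeasible
  {2, 5}: w = 7, v = 20
  {3, 4}: w = 13 > 9, infeasible
  {3, 5}: w = 8, v = 24
  {4, 5}: w = 9, v = 17
  {1, 2, 3}: w = 18 > 9, infeasible
  {1, 2, 4}: w = 19 > 9, infeasible
  {1, 2, 5}: w = 14 > 9, infeasible
  {1, 3, 4}: w = 20 > 9, infeasible
  {1, 3, 5}: w = 15 > 9, infeasible
  {1, 4, 5}: w = 16 > 9, infeasible
  {2, 3, 4}: w = 18 > 9, infeasible
  {2, 3, 5}: w = 13 > 9, infeasible
  {2, 4, 5}: w = 14 > 9, infeasible
  {3, 4, 5}: w = 15 > 9, infeasible
  {1, 2, 3, 4}: w = 25 > 9, infeasible
  {1, 2, 3, 5}: w = 20 > 9, infeasible
  {1, 2, 4, 5}: w = 21 > 9, infeasible
  {1, 3, 4, 5}: w = 22 > 9, infeasible
  {2, 3, 4, 5}: w = 20 > 9, infeasible
  {1, 2, 3, 4, 5}: w = 27 > 9, infeasible
Best feasible subset: items [3, 5]
Total weight: 8 <= 9, total value: 24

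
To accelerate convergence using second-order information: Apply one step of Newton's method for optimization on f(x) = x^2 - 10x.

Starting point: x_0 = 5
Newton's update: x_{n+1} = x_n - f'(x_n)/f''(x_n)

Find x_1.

f(x) = x^2 - 10x
f'(x) = 2x + (-10), f''(x) = 2
Newton step: x_1 = x_0 - f'(x_0)/f''(x_0)
f'(5) = 0
x_1 = 5 - 0/2 = 5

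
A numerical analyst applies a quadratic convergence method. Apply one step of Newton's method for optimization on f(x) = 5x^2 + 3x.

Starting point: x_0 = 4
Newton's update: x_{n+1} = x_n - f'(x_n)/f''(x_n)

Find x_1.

f(x) = 5x^2 + 3x
f'(x) = 10x + (3), f''(x) = 10
Newton step: x_1 = x_0 - f'(x_0)/f''(x_0)
f'(4) = 43
x_1 = 4 - 43/10 = -3/10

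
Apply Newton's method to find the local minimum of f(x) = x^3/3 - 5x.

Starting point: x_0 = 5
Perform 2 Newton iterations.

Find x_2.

f(x) = x^3/3 - 5x
f'(x) = x^2 - 5, f''(x) = 2x
Newton update: x_{n+1} = x_n - (x_n^2 - 5)/(2*x_n)
Step 1: x_0 = 5, f'=20, f''=10, x_1 = 3
Step 2: x_1 = 3, f'=4, f''=6, x_2 = 7/3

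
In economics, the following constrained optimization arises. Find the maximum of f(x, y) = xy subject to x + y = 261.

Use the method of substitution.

Substitute y = 261 - x into f(x,y) = xy:
g(x) = x(261 - x) = 261x - x^2
g'(x) = 261 - 2x = 0  =>  x = 261/2
y = 261 - 261/2 = 261/2
Maximum value = (261/2) * (261/2) = 68121/4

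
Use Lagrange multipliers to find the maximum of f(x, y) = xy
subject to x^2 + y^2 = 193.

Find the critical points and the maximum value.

Lagrange conditions: y = 2*lambda*x and x = 2*lambda*y
If x = 0 then y = 0, violating the constraint, so x, y != 0.
Dividing: y/x = x/y => x^2 = y^2 => y = x or y = -x
Constraint: 2x^2 = 193 => x^2 = 193/2 => x = +/-sqrt(193/2)
Critical points: (sqrt(193/2), sqrt(193/2)), (-sqrt(193/2), -sqrt(193/2)), (sqrt(193/2), -sqrt(193/2)), (-sqrt(193/2), sqrt(193/2))
  y = x:  xy = x^2 = 193/2  at (sqrt(193/2), sqrt(193/2)) and (-sqrt(193/2), -sqrt(193/2))
  y = -x: xy = -x^2 = -193/2 at (sqrt(193/2), -sqrt(193/2)) and (-sqrt(193/2), sqrt(193/2))
Maximum xy = 193/2 at (sqrt(193/2), sqrt(193/2)) and (-sqrt(193/2), -sqrt(193/2))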